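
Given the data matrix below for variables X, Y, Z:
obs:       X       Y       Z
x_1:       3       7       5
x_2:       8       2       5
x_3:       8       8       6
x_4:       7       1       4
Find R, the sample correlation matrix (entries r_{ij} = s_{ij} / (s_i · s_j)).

Step 1 — column means:
  mean(X) = (3 + 8 + 8 + 7) / 4 = 26/4 = 6.5
  mean(Y) = (7 + 2 + 8 + 1) / 4 = 18/4 = 4.5
  mean(Z) = (5 + 5 + 6 + 4) / 4 = 20/4 = 5

Step 2 — sample variances and covariances s[i,j] = (1/(n-1)) · Σ_k (x_{k,i} - mean_i) · (x_{k,j} - mean_j), with n-1 = 3:
  s[X,X] = ((-3.5)·(-3.5) + (1.5)·(1.5) + (1.5)·(1.5) + (0.5)·(0.5)) / 3 = 17/3 = 5.6667
  s[X,Y] = ((-3.5)·(2.5) + (1.5)·(-2.5) + (1.5)·(3.5) + (0.5)·(-3.5)) / 3 = -9/3 = -3
  s[X,Z] = ((-3.5)·(0) + (1.5)·(0) + (1.5)·(1) + (0.5)·(-1)) / 3 = 1/3 = 0.3333
  s[Y,Y] = ((2.5)·(2.5) + (-2.5)·(-2.5) + (3.5)·(3.5) + (-3.5)·(-3.5)) / 3 = 37/3 = 12.3333
  s[Y,Z] = ((2.5)·(0) + (-2.5)·(0) + (3.5)·(1) + (-3.5)·(-1)) / 3 = 7/3 = 2.3333
  s[Z,Z] = ((0)·(0) + (0)·(0) + (1)·(1) + (-1)·(-1)) / 3 = 2/3 = 0.6667
  Sample standard deviations s_i = √(s[i,i]):
  s(X) = √(5.6667) = 2.3805
  s(Y) = √(12.3333) = 3.5119
  s(Z) = √(0.6667) = 0.8165

Step 3 — r_{ij} = s_{ij} / (s_i · s_j):
  r[X,X] = 1 (diagonal).
  r[X,Y] = -3 / (2.3805 · 3.5119) = -3 / 8.36 = -0.3589
  r[X,Z] = 0.3333 / (2.3805 · 0.8165) = 0.3333 / 1.9437 = 0.1715
  r[Y,Y] = 1 (diagonal).
  r[Y,Z] = 2.3333 / (3.5119 · 0.8165) = 2.3333 / 2.8674 = 0.8137
  r[Z,Z] = 1 (diagonal).

R is symmetric with unit diagonal. Assembling:

R = [[1, -0.3589, 0.1715],
 [-0.3589, 1, 0.8137],
 [0.1715, 0.8137, 1]]


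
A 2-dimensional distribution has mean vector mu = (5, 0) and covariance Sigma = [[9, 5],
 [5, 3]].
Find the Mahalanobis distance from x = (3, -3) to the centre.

Step 1 — centre the observation: (x - mu) = (-2, -3).

Step 2 — invert Sigma. det(Sigma) = 9·3 - (5)² = 2.
  Sigma^{-1} = (1/det) · [[d, -b], [-b, a]] = [[1.5, -2.5],
 [-2.5, 4.5]].

Step 3 — form the quadratic (x - mu)^T · Sigma^{-1} · (x - mu):
  Sigma^{-1} · (x - mu) = (4.5, -8.5).
  (x - mu)^T · [Sigma^{-1} · (x - mu)] = (-2)·(4.5) + (-3)·(-8.5) = 16.5.

Step 4 — take square root: d = √(16.5) ≈ 4.062.

d(x, mu) = √(16.5) ≈ 4.062


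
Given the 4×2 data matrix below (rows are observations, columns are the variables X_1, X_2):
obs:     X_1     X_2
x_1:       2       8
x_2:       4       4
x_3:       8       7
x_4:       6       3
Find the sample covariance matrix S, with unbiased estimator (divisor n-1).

Step 1 — column means:
  mean(X_1) = (2 + 4 + 8 + 6) / 4 = 20/4 = 5
  mean(X_2) = (8 + 4 + 7 + 3) / 4 = 22/4 = 5.5

Step 2 — sample covariance S[i,j] = (1/(n-1)) · Σ_k (x_{k,i} - mean_i) · (x_{k,j} - mean_j), with n-1 = 3.
  S[X_1,X_1] = ((-3)·(-3) + (-1)·(-1) + (3)·(3) + (1)·(1)) / 3 = 20/3 = 6.6667
  S[X_1,X_2] = ((-3)·(2.5) + (-1)·(-1.5) + (3)·(1.5) + (1)·(-2.5)) / 3 = -4/3 = -1.3333
  S[X_2,X_2] = ((2.5)·(2.5) + (-1.5)·(-1.5) + (1.5)·(1.5) + (-2.5)·(-2.5)) / 3 = 17/3 = 5.6667

S is symmetric (S[j,i] = S[i,j]). Assembling:

S = [[6.6667, -1.3333],
 [-1.3333, 5.6667]]


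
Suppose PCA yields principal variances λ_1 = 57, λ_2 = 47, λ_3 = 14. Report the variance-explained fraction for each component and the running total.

Step 1 — total variance = trace(Sigma) = Σ λ_i = 57 + 47 + 14 = 118.

Step 2 — fraction explained by component i = λ_i / Σ λ:
  PC1: 57/118 = 0.4831
  PC2: 47/118 = 0.3983
  PC3: 14/118 = 0.1186

Step 3 — cumulative fraction after k components = (λ_1 + ... + λ_k) / Σ λ:
  k = 1: 57/118 = 0.4831
  k = 2: (57 + 47)/118 = 104/118 = 0.8814
  k = 3: (57 + 47 + 14)/118 = 118/118 = 1

Summary (fraction, with percent):

explained: PC1 0.4831 (48.31%), PC2 0.3983 (39.83%), PC3 0.1186 (11.86%);  cumulative: 0.4831, 0.8814, 1


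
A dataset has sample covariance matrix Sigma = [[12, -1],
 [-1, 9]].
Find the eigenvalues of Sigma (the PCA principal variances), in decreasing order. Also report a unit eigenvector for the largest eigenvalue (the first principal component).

Step 1 — characteristic polynomial of 2×2 Sigma:
  det(Sigma - λI) = λ² - trace · λ + det = 0.
  trace = 12 + 9 = 21, det = 12·9 - (-1)² = 107.
Step 2 — discriminant:
  Δ = trace² - 4·det = 441 - 428 = 13.
Step 3 — eigenvalues:
  λ = (trace ± √Δ)/2 = (21 ± 3.6056)/2,
  λ_1 = 12.3028,  λ_2 = 8.6972.

Step 4 — unit eigenvector for λ_1: solve (Sigma - λ_1 I)v = 0. First row:
  (12 - 12.3028)·v_x + (-1)·v_y = 0, i.e. (-0.3028)·v_x + (-1)·v_y = 0,
  so v ∝ (b, λ_1 - a) = (-1, 0.3028); multiply by -1 so the first entry is positive: u = (1, -0.3028).
  ||u|| = √((1)² + (-0.3028)²) = √(1.0917) ≈ 1.0448,
  v_1 = u/||u|| ≈ (0.9571, -0.2898) (||v_1|| = 1).

λ_1 = 12.3028,  λ_2 = 8.6972;  v_1 ≈ (0.9571, -0.2898)


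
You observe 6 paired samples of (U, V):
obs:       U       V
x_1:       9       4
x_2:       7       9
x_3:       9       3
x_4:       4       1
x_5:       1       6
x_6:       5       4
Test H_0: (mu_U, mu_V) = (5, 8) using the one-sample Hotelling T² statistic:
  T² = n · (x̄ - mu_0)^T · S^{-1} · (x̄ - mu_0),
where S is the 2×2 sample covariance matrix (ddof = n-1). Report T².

Step 1 — sample mean vector:
  mean(U) = (9 + 7 + 9 + 4 + 1 + 5) / 6 = 35/6 = 5.8333
  mean(V) = (4 + 9 + 3 + 1 + 6 + 4) / 6 = 27/6 = 4.5
  x̄ = (5.8333, 4.5),  deviation x̄ - mu_0 = (5.8333, 4.5) - (5, 8) = (0.8333, -3.5).

Step 2 — sample covariance matrix, S[i,j] = (1/(n-1)) · Σ_k (x_{k,i} - mean_i) · (x_{k,j} - mean_j), divisor n-1 = 5:
  S[U,U] = ((3.1667)·(3.1667) + (1.1667)·(1.1667) + (3.1667)·(3.1667) + (-1.8333)·(-1.8333) + (-4.8333)·(-4.8333) + (-0.8333)·(-0.8333)) / 5 = 48.8333/5 = 9.7667
  S[U,V] = ((3.1667)·(-0.5) + (1.1667)·(4.5) + (3.1667)·(-1.5) + (-1.8333)·(-3.5) + (-4.8333)·(1.5) + (-0.8333)·(-0.5)) / 5 = -1.5/5 = -0.3
  S[V,V] = ((-0.5)·(-0.5) + (4.5)·(4.5) + (-1.5)·(-1.5) + (-3.5)·(-3.5) + (1.5)·(1.5) + (-0.5)·(-0.5)) / 5 = 37.5/5 = 7.5
  S = [[9.7667, -0.3],
 [-0.3, 7.5]].

Step 3 — invert S. det(S) = 9.7667·7.5 - (-0.3)² = 73.16.
  S^{-1} = (1/det) · [[d, -b], [-b, a]] = [[0.1025, 0.0041],
 [0.0041, 0.1335]].

Step 4 — quadratic form (x̄ - mu_0)^T · S^{-1} · (x̄ - mu_0):
  S^{-1} · (x̄ - mu_0) = (0.0711, -0.4638),
  (x̄ - mu_0)^T · [...] = (0.8333)·(0.0711) + (-3.5)·(-0.4638) = 1.6826.

Step 5 — scale by n: T² = 6 · 1.6826 = 10.0957.

T² ≈ 10.0957


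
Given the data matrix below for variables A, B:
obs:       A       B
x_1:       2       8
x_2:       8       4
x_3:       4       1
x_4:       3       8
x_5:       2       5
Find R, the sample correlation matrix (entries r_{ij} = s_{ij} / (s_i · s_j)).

Step 1 — column means:
  mean(A) = (2 + 8 + 4 + 3 + 2) / 5 = 19/5 = 3.8
  mean(B) = (8 + 4 + 1 + 8 + 5) / 5 = 26/5 = 5.2

Step 2 — sample variances and covariances s[i,j] = (1/(n-1)) · Σ_k (x_{k,i} - mean_i) · (x_{k,j} - mean_j), with n-1 = 4:
  s[A,A] = ((-1.8)·(-1.8) + (4.2)·(4.2) + (0.2)·(0.2) + (-0.8)·(-0.8) + (-1.8)·(-1.8)) / 4 = 24.8/4 = 6.2
  s[A,B] = ((-1.8)·(2.8) + (4.2)·(-1.2) + (0.2)·(-4.2) + (-0.8)·(2.8) + (-1.8)·(-0.2)) / 4 = -12.8/4 = -3.2
  s[B,B] = ((2.8)·(2.8) + (-1.2)·(-1.2) + (-4.2)·(-4.2) + (2.8)·(2.8) + (-0.2)·(-0.2)) / 4 = 34.8/4 = 8.7
  Sample standard deviations s_i = √(s[i,i]):
  s(A) = √(6.2) = 2.49
  s(B) = √(8.7) = 2.9496

Step 3 — r_{ij} = s_{ij} / (s_i · s_j):
  r[A,A] = 1 (diagonal).
  r[A,B] = -3.2 / (2.49 · 2.9496) = -3.2 / 7.3444 = -0.4357
  r[B,B] = 1 (diagonal).

R is symmetric with unit diagonal. Assembling:

R = [[1, -0.4357],
 [-0.4357, 1]]


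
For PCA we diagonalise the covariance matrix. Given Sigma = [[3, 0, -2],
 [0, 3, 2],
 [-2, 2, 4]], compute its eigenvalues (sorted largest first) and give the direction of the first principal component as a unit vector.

Step 1 — characteristic polynomial p(λ) = det(λI - Sigma) = λ³ - tr·λ² + c_1·λ - det, where tr = trace, c_1 = sum of the principal 2×2 minors, det = det(Sigma):
  tr = 3 + 3 + 4 = 10,
  c_1 = (3·3 - (0)²) + (3·4 - (-2)²) + (3·4 - (2)²) = 9 + 8 + 8 = 25,
  det = 3·(3·4 - (2)²) - (0)·((0)·4 - (2)·(-2)) + (-2)·((0)·(2) - 3·(-2)) = 3·(8) - (0)·(4) + (-2)·(6) = 12.
  So p(λ) = λ³ - 10λ² + 25λ - 12.
Step 2 — look for an integer root (rational root theorem: any rational root is an integer divisor of 12). Testing λ = 3:
  p(3) = 27 - 90 + 75 - 12 = 0  ✓
  Dividing out (λ - 3): p(λ) = (λ - 3)(λ² - 7λ + 4).
Step 3 — remaining eigenvalues from the quadratic λ² - 7λ + 4 = 0:
  Δ = 7² - 4·4 = 49 - 16 = 33,  λ = (7 ± √33)/2 = (7 ± 5.7446)/2 ≈ 6.3723 or 0.6277.
  Sorted: λ_1 = 6.3723,  λ_2 = 3,  λ_3 = 0.6277  (check: sum = 10 = tr ✓).

Step 4 — unit eigenvector for λ_1 ≈ 6.3723: v spans the null space of (Sigma - λ_1 I), whose rows are
  r_1 = (-3.3723, 0, -2),  r_2 = (0, -3.3723, 2),  r_3 = (-2, 2, -2.3723).
  v is orthogonal to every row, so take v ∝ r_1 × r_2 = ((0)·(2) - (-2)·(-3.3723), (-2)·(0) - (-3.3723)·(2), (-3.3723)·(-3.3723) - (0)·(0)) ≈ (-6.7446, 6.7446, 11.3723).
  Rescale (multiply by -1 so the first nonzero entry is positive): u = (6.7446, -6.7446, -11.3723).
  ||u|| = √((6.7446)² + (-6.7446)² + (-11.3723)²) = √(220.307) ≈ 14.8427,  v_1 = u/||u|| ≈ (0.4544, -0.4544, -0.7662) (||v_1|| = 1).

λ_1 = 6.3723,  λ_2 = 3,  λ_3 = 0.6277;  v_1 ≈ (0.4544, -0.4544, -0.7662)


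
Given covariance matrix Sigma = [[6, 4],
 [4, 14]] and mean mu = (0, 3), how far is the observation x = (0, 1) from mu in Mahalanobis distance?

Step 1 — centre the observation: (x - mu) = (0, -2).

Step 2 — invert Sigma. det(Sigma) = 6·14 - (4)² = 68.
  Sigma^{-1} = (1/det) · [[d, -b], [-b, a]] = [[0.2059, -0.0588],
 [-0.0588, 0.0882]].

Step 3 — form the quadratic (x - mu)^T · Sigma^{-1} · (x - mu):
  Sigma^{-1} · (x - mu) = (0.1176, -0.1765).
  (x - mu)^T · [Sigma^{-1} · (x - mu)] = (0)·(0.1176) + (-2)·(-0.1765) = 0.3529.

Step 4 — take square root: d = √(0.3529) ≈ 0.5941.

d(x, mu) = √(0.3529) ≈ 0.5941


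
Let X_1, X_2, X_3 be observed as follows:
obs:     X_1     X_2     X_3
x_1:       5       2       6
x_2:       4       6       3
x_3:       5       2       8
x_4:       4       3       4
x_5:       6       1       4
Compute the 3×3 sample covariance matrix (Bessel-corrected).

Step 1 — column means:
  mean(X_1) = (5 + 4 + 5 + 4 + 6) / 5 = 24/5 = 4.8
  mean(X_2) = (2 + 6 + 2 + 3 + 1) / 5 = 14/5 = 2.8
  mean(X_3) = (6 + 3 + 8 + 4 + 4) / 5 = 25/5 = 5

Step 2 — sample covariance S[i,j] = (1/(n-1)) · Σ_k (x_{k,i} - mean_i) · (x_{k,j} - mean_j), with n-1 = 4.
  S[X_1,X_1] = ((0.2)·(0.2) + (-0.8)·(-0.8) + (0.2)·(0.2) + (-0.8)·(-0.8) + (1.2)·(1.2)) / 4 = 2.8/4 = 0.7
  S[X_1,X_2] = ((0.2)·(-0.8) + (-0.8)·(3.2) + (0.2)·(-0.8) + (-0.8)·(0.2) + (1.2)·(-1.8)) / 4 = -5.2/4 = -1.3
  S[X_1,X_3] = ((0.2)·(1) + (-0.8)·(-2) + (0.2)·(3) + (-0.8)·(-1) + (1.2)·(-1)) / 4 = 2/4 = 0.5
  S[X_2,X_2] = ((-0.8)·(-0.8) + (3.2)·(3.2) + (-0.8)·(-0.8) + (0.2)·(0.2) + (-1.8)·(-1.8)) / 4 = 14.8/4 = 3.7
  S[X_2,X_3] = ((-0.8)·(1) + (3.2)·(-2) + (-0.8)·(3) + (0.2)·(-1) + (-1.8)·(-1)) / 4 = -8/4 = -2
  S[X_3,X_3] = ((1)·(1) + (-2)·(-2) + (3)·(3) + (-1)·(-1) + (-1)·(-1)) / 4 = 16/4 = 4

S is symmetric (S[j,i] = S[i,j]). Assembling:

S = [[0.7, -1.3, 0.5],
 [-1.3, 3.7, -2],
 [0.5, -2, 4]]


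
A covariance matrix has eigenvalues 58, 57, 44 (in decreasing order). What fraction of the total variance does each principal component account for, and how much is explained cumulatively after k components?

Step 1 — total variance = trace(Sigma) = Σ λ_i = 58 + 57 + 44 = 159.

Step 2 — fraction explained by component i = λ_i / Σ λ:
  PC1: 58/159 = 0.3648
  PC2: 57/159 = 0.3585
  PC3: 44/159 = 0.2767

Step 3 — cumulative fraction after k components = (λ_1 + ... + λ_k) / Σ λ:
  k = 1: 58/159 = 0.3648
  k = 2: (58 + 57)/159 = 115/159 = 0.7233
  k = 3: (58 + 57 + 44)/159 = 159/159 = 1

Summary (fraction, with percent):

explained: PC1 0.3648 (36.48%), PC2 0.3585 (35.85%), PC3 0.2767 (27.67%);  cumulative: 0.3648, 0.7233, 1


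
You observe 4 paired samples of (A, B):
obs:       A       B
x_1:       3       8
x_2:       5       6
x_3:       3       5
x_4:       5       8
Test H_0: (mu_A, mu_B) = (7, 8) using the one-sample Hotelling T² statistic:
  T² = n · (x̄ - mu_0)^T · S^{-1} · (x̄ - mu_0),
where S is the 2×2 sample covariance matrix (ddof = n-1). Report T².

Step 1 — sample mean vector:
  mean(A) = (3 + 5 + 3 + 5) / 4 = 16/4 = 4
  mean(B) = (8 + 6 + 5 + 8) / 4 = 27/4 = 6.75
  x̄ = (4, 6.75),  deviation x̄ - mu_0 = (4, 6.75) - (7, 8) = (-3, -1.25).

Step 2 — sample covariance matrix, S[i,j] = (1/(n-1)) · Σ_k (x_{k,i} - mean_i) · (x_{k,j} - mean_j), divisor n-1 = 3:
  S[A,A] = ((-1)·(-1) + (1)·(1) + (-1)·(-1) + (1)·(1)) / 3 = 4/3 = 1.3333
  S[A,B] = ((-1)·(1.25) + (1)·(-0.75) + (-1)·(-1.75) + (1)·(1.25)) / 3 = 1/3 = 0.3333
  S[B,B] = ((1.25)·(1.25) + (-0.75)·(-0.75) + (-1.75)·(-1.75) + (1.25)·(1.25)) / 3 = 6.75/3 = 2.25
  S = [[1.3333, 0.3333],
 [0.3333, 2.25]].

Step 3 — invert S. det(S) = 1.3333·2.25 - (0.3333)² = 2.8889.
  S^{-1} = (1/det) · [[d, -b], [-b, a]] = [[0.7788, -0.1154],
 [-0.1154, 0.4615]].

Step 4 — quadratic form (x̄ - mu_0)^T · S^{-1} · (x̄ - mu_0):
  S^{-1} · (x̄ - mu_0) = (-2.1923, -0.2308),
  (x̄ - mu_0)^T · [...] = (-3)·(-2.1923) + (-1.25)·(-0.2308) = 6.8654.

Step 5 — scale by n: T² = 4 · 6.8654 = 27.4615.

T² ≈ 27.4615


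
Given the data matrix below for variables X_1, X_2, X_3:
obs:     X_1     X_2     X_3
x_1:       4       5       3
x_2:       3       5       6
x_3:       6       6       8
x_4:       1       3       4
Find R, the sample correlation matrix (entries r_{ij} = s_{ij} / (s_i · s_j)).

Step 1 — column means:
  mean(X_1) = (4 + 3 + 6 + 1) / 4 = 14/4 = 3.5
  mean(X_2) = (5 + 5 + 6 + 3) / 4 = 19/4 = 4.75
  mean(X_3) = (3 + 6 + 8 + 4) / 4 = 21/4 = 5.25

Step 2 — sample variances and covariances s[i,j] = (1/(n-1)) · Σ_k (x_{k,i} - mean_i) · (x_{k,j} - mean_j), with n-1 = 3:
  s[X_1,X_1] = ((0.5)·(0.5) + (-0.5)·(-0.5) + (2.5)·(2.5) + (-2.5)·(-2.5)) / 3 = 13/3 = 4.3333
  s[X_1,X_2] = ((0.5)·(0.25) + (-0.5)·(0.25) + (2.5)·(1.25) + (-2.5)·(-1.75)) / 3 = 7.5/3 = 2.5
  s[X_1,X_3] = ((0.5)·(-2.25) + (-0.5)·(0.75) + (2.5)·(2.75) + (-2.5)·(-1.25)) / 3 = 8.5/3 = 2.8333
  s[X_2,X_2] = ((0.25)·(0.25) + (0.25)·(0.25) + (1.25)·(1.25) + (-1.75)·(-1.75)) / 3 = 4.75/3 = 1.5833
  s[X_2,X_3] = ((0.25)·(-2.25) + (0.25)·(0.75) + (1.25)·(2.75) + (-1.75)·(-1.25)) / 3 = 5.25/3 = 1.75
  s[X_3,X_3] = ((-2.25)·(-2.25) + (0.75)·(0.75) + (2.75)·(2.75) + (-1.25)·(-1.25)) / 3 = 14.75/3 = 4.9167
  Sample standard deviations s_i = √(s[i,i]):
  s(X_1) = √(4.3333) = 2.0817
  s(X_2) = √(1.5833) = 1.2583
  s(X_3) = √(4.9167) = 2.2174

Step 3 — r_{ij} = s_{ij} / (s_i · s_j):
  r[X_1,X_1] = 1 (diagonal).
  r[X_1,X_2] = 2.5 / (2.0817 · 1.2583) = 2.5 / 2.6194 = 0.9544
  r[X_1,X_3] = 2.8333 / (2.0817 · 2.2174) = 2.8333 / 4.6158 = 0.6138
  r[X_2,X_2] = 1 (diagonal).
  r[X_2,X_3] = 1.75 / (1.2583 · 2.2174) = 1.75 / 2.7901 = 0.6272
  r[X_3,X_3] = 1 (diagonal).

R is symmetric with unit diagonal. Assembling:

R = [[1, 0.9544, 0.6138],
 [0.9544, 1, 0.6272],
 [0.6138, 0.6272, 1]]


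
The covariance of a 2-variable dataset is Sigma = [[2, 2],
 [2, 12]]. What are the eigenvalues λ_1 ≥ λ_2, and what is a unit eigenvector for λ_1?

Step 1 — characteristic polynomial of 2×2 Sigma:
  det(Sigma - λI) = λ² - trace · λ + det = 0.
  trace = 2 + 12 = 14, det = 2·12 - (2)² = 20.
Step 2 — discriminant:
  Δ = trace² - 4·det = 196 - 80 = 116.
Step 3 — eigenvalues:
  λ = (trace ± √Δ)/2 = (14 ± 10.7703)/2,
  λ_1 = 12.3852,  λ_2 = 1.6148.

Step 4 — unit eigenvector for λ_1: solve (Sigma - λ_1 I)v = 0. First row:
  (2 - 12.3852)·v_x + (2)·v_y = 0, i.e. (-10.3852)·v_x + (2)·v_y = 0,
  so v ∝ (b, λ_1 - a) = (2, 10.3852) = u.
  ||u|| = √((2)² + (10.3852)²) = √(111.8516) ≈ 10.576,
  v_1 = u/||u|| ≈ (0.1891, 0.982) (||v_1|| = 1).

λ_1 = 12.3852,  λ_2 = 1.6148;  v_1 ≈ (0.1891, 0.982)


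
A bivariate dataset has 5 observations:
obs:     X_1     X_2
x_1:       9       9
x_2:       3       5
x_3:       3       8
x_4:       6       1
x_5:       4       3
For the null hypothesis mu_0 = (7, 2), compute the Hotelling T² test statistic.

Step 1 — sample mean vector:
  mean(X_1) = (9 + 3 + 3 + 6 + 4) / 5 = 25/5 = 5
  mean(X_2) = (9 + 5 + 8 + 1 + 3) / 5 = 26/5 = 5.2
  x̄ = (5, 5.2),  deviation x̄ - mu_0 = (5, 5.2) - (7, 2) = (-2, 3.2).

Step 2 — sample covariance matrix, S[i,j] = (1/(n-1)) · Σ_k (x_{k,i} - mean_i) · (x_{k,j} - mean_j), divisor n-1 = 4:
  S[X_1,X_1] = ((4)·(4) + (-2)·(-2) + (-2)·(-2) + (1)·(1) + (-1)·(-1)) / 4 = 26/4 = 6.5
  S[X_1,X_2] = ((4)·(3.8) + (-2)·(-0.2) + (-2)·(2.8) + (1)·(-4.2) + (-1)·(-2.2)) / 4 = 8/4 = 2
  S[X_2,X_2] = ((3.8)·(3.8) + (-0.2)·(-0.2) + (2.8)·(2.8) + (-4.2)·(-4.2) + (-2.2)·(-2.2)) / 4 = 44.8/4 = 11.2
  S = [[6.5, 2],
 [2, 11.2]].

Step 3 — invert S. det(S) = 6.5·11.2 - (2)² = 68.8.
  S^{-1} = (1/det) · [[d, -b], [-b, a]] = [[0.1628, -0.0291],
 [-0.0291, 0.0945]].

Step 4 — quadratic form (x̄ - mu_0)^T · S^{-1} · (x̄ - mu_0):
  S^{-1} · (x̄ - mu_0) = (-0.4186, 0.3605),
  (x̄ - mu_0)^T · [...] = (-2)·(-0.4186) + (3.2)·(0.3605) = 1.9907.

Step 5 — scale by n: T² = 5 · 1.9907 = 9.9535.

T² ≈ 9.9535


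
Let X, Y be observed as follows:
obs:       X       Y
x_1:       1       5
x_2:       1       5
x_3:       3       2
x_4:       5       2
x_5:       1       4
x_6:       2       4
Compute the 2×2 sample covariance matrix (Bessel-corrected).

Step 1 — column means:
  mean(X) = (1 + 1 + 3 + 5 + 1 + 2) / 6 = 13/6 = 2.1667
  mean(Y) = (5 + 5 + 2 + 2 + 4 + 4) / 6 = 22/6 = 3.6667

Step 2 — sample covariance S[i,j] = (1/(n-1)) · Σ_k (x_{k,i} - mean_i) · (x_{k,j} - mean_j), with n-1 = 5.
  S[X,X] = ((-1.1667)·(-1.1667) + (-1.1667)·(-1.1667) + (0.8333)·(0.8333) + (2.8333)·(2.8333) + (-1.1667)·(-1.1667) + (-0.1667)·(-0.1667)) / 5 = 12.8333/5 = 2.5667
  S[X,Y] = ((-1.1667)·(1.3333) + (-1.1667)·(1.3333) + (0.8333)·(-1.6667) + (2.8333)·(-1.6667) + (-1.1667)·(0.3333) + (-0.1667)·(0.3333)) / 5 = -9.6667/5 = -1.9333
  S[Y,Y] = ((1.3333)·(1.3333) + (1.3333)·(1.3333) + (-1.6667)·(-1.6667) + (-1.6667)·(-1.6667) + (0.3333)·(0.3333) + (0.3333)·(0.3333)) / 5 = 9.3333/5 = 1.8667

S is symmetric (S[j,i] = S[i,j]). Assembling:

S = [[2.5667, -1.9333],
 [-1.9333, 1.8667]]


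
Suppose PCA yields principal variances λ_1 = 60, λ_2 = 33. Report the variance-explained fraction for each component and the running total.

Step 1 — total variance = trace(Sigma) = Σ λ_i = 60 + 33 = 93.

Step 2 — fraction explained by component i = λ_i / Σ λ:
  PC1: 60/93 = 0.6452
  PC2: 33/93 = 0.3548

Step 3 — cumulative fraction after k components = (λ_1 + ... + λ_k) / Σ λ:
  k = 1: 60/93 = 0.6452
  k = 2: (60 + 33)/93 = 93/93 = 1

Summary (fraction, with percent):

explained: PC1 0.6452 (64.52%), PC2 0.3548 (35.48%);  cumulative: 0.6452, 1


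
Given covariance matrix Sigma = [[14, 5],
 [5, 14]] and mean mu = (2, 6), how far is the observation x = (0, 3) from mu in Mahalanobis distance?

Step 1 — centre the observation: (x - mu) = (-2, -3).

Step 2 — invert Sigma. det(Sigma) = 14·14 - (5)² = 171.
  Sigma^{-1} = (1/det) · [[d, -b], [-b, a]] = [[0.0819, -0.0292],
 [-0.0292, 0.0819]].

Step 3 — form the quadratic (x - mu)^T · Sigma^{-1} · (x - mu):
  Sigma^{-1} · (x - mu) = (-0.076, -0.1871).
  (x - mu)^T · [Sigma^{-1} · (x - mu)] = (-2)·(-0.076) + (-3)·(-0.1871) = 0.7135.

Step 4 — take square root: d = √(0.7135) ≈ 0.8447.

d(x, mu) = √(0.7135) ≈ 0.8447


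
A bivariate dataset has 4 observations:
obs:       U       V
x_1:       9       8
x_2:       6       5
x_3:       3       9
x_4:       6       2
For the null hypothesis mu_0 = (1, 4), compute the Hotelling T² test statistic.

Step 1 — sample mean vector:
  mean(U) = (9 + 6 + 3 + 6) / 4 = 24/4 = 6
  mean(V) = (8 + 5 + 9 + 2) / 4 = 24/4 = 6
  x̄ = (6, 6),  deviation x̄ - mu_0 = (6, 6) - (1, 4) = (5, 2).

Step 2 — sample covariance matrix, S[i,j] = (1/(n-1)) · Σ_k (x_{k,i} - mean_i) · (x_{k,j} - mean_j), divisor n-1 = 3:
  S[U,U] = ((3)·(3) + (0)·(0) + (-3)·(-3) + (0)·(0)) / 3 = 18/3 = 6
  S[U,V] = ((3)·(2) + (0)·(-1) + (-3)·(3) + (0)·(-4)) / 3 = -3/3 = -1
  S[V,V] = ((2)·(2) + (-1)·(-1) + (3)·(3) + (-4)·(-4)) / 3 = 30/3 = 10
  S = [[6, -1],
 [-1, 10]].

Step 3 — invert S. det(S) = 6·10 - (-1)² = 59.
  S^{-1} = (1/det) · [[d, -b], [-b, a]] = [[0.1695, 0.0169],
 [0.0169, 0.1017]].

Step 4 — quadratic form (x̄ - mu_0)^T · S^{-1} · (x̄ - mu_0):
  S^{-1} · (x̄ - mu_0) = (0.8814, 0.2881),
  (x̄ - mu_0)^T · [...] = (5)·(0.8814) + (2)·(0.2881) = 4.9831.

Step 5 — scale by n: T² = 4 · 4.9831 = 19.9322.

T² ≈ 19.9322


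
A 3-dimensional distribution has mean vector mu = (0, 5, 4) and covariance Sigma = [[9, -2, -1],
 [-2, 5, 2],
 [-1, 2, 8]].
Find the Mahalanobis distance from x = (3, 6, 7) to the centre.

Step 1 — centre the observation: (x - mu) = (3, 1, 3).

Step 2 — invert Sigma (cofactor / det for 3×3, or solve directly):
  Sigma^{-1} = [[0.122, 0.0475, 0.0034],
 [0.0475, 0.2407, -0.0542],
 [0.0034, -0.0542, 0.139]].

Step 3 — form the quadratic (x - mu)^T · Sigma^{-1} · (x - mu):
  Sigma^{-1} · (x - mu) = (0.4237, 0.2203, 0.3729).
  (x - mu)^T · [Sigma^{-1} · (x - mu)] = (3)·(0.4237) + (1)·(0.2203) + (3)·(0.3729) = 2.6102.

Step 4 — take square root: d = √(2.6102) ≈ 1.6156.

d(x, mu) = √(2.6102) ≈ 1.6156


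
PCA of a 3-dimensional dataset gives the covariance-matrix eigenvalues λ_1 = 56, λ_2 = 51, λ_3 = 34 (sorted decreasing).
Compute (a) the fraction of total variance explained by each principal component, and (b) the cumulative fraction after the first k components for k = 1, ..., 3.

Step 1 — total variance = trace(Sigma) = Σ λ_i = 56 + 51 + 34 = 141.

Step 2 — fraction explained by component i = λ_i / Σ λ:
  PC1: 56/141 = 0.3972
  PC2: 51/141 = 0.3617
  PC3: 34/141 = 0.2411

Step 3 — cumulative fraction after k components = (λ_1 + ... + λ_k) / Σ λ:
  k = 1: 56/141 = 0.3972
  k = 2: (56 + 51)/141 = 107/141 = 0.7589
  k = 3: (56 + 51 + 34)/141 = 141/141 = 1

Summary (fraction, with percent):

explained: PC1 0.3972 (39.72%), PC2 0.3617 (36.17%), PC3 0.2411 (24.11%);  cumulative: 0.3972, 0.7589, 1


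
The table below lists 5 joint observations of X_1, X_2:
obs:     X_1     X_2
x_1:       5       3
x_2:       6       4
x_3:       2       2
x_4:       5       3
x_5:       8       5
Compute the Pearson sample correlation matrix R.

Step 1 — column means:
  mean(X_1) = (5 + 6 + 2 + 5 + 8) / 5 = 26/5 = 5.2
  mean(X_2) = (3 + 4 + 2 + 3 + 5) / 5 = 17/5 = 3.4

Step 2 — sample variances and covariances s[i,j] = (1/(n-1)) · Σ_k (x_{k,i} - mean_i) · (x_{k,j} - mean_j), with n-1 = 4:
  s[X_1,X_1] = ((-0.2)·(-0.2) + (0.8)·(0.8) + (-3.2)·(-3.2) + (-0.2)·(-0.2) + (2.8)·(2.8)) / 4 = 18.8/4 = 4.7
  s[X_1,X_2] = ((-0.2)·(-0.4) + (0.8)·(0.6) + (-3.2)·(-1.4) + (-0.2)·(-0.4) + (2.8)·(1.6)) / 4 = 9.6/4 = 2.4
  s[X_2,X_2] = ((-0.4)·(-0.4) + (0.6)·(0.6) + (-1.4)·(-1.4) + (-0.4)·(-0.4) + (1.6)·(1.6)) / 4 = 5.2/4 = 1.3
  Sample standard deviations s_i = √(s[i,i]):
  s(X_1) = √(4.7) = 2.1679
  s(X_2) = √(1.3) = 1.1402

Step 3 — r_{ij} = s_{ij} / (s_i · s_j):
  r[X_1,X_1] = 1 (diagonal).
  r[X_1,X_2] = 2.4 / (2.1679 · 1.1402) = 2.4 / 2.4718 = 0.9709
  r[X_2,X_2] = 1 (diagonal).

R is symmetric with unit diagonal. Assembling:

R = [[1, 0.9709],
 [0.9709, 1]]


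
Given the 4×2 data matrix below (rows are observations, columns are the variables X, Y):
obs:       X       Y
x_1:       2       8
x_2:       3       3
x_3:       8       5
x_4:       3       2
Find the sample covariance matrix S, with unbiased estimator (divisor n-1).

Step 1 — column means:
  mean(X) = (2 + 3 + 8 + 3) / 4 = 16/4 = 4
  mean(Y) = (8 + 3 + 5 + 2) / 4 = 18/4 = 4.5

Step 2 — sample covariance S[i,j] = (1/(n-1)) · Σ_k (x_{k,i} - mean_i) · (x_{k,j} - mean_j), with n-1 = 3.
  S[X,X] = ((-2)·(-2) + (-1)·(-1) + (4)·(4) + (-1)·(-1)) / 3 = 22/3 = 7.3333
  S[X,Y] = ((-2)·(3.5) + (-1)·(-1.5) + (4)·(0.5) + (-1)·(-2.5)) / 3 = -1/3 = -0.3333
  S[Y,Y] = ((3.5)·(3.5) + (-1.5)·(-1.5) + (0.5)·(0.5) + (-2.5)·(-2.5)) / 3 = 21/3 = 7

S is symmetric (S[j,i] = S[i,j]). Assembling:

S = [[7.3333, -0.3333],
 [-0.3333, 7]]


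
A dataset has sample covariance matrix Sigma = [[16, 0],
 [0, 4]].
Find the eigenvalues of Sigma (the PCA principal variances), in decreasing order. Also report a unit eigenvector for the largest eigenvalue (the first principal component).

Step 1 — characteristic polynomial of 2×2 Sigma:
  det(Sigma - λI) = λ² - trace · λ + det = 0.
  trace = 16 + 4 = 20, det = 16·4 - (0)² = 64.
Step 2 — discriminant:
  Δ = trace² - 4·det = 400 - 256 = 144.
Step 3 — eigenvalues:
  λ = (trace ± √Δ)/2 = (20 ± 12)/2,
  λ_1 = 16,  λ_2 = 4.

Step 4 — unit eigenvector for λ_1: Sigma is diagonal, so its eigenvectors are the coordinate axes. λ_1 = 16 is the diagonal entry on the first coordinate axis, hence
  v_1 = (1, 0) (||v_1|| = 1).

λ_1 = 16,  λ_2 = 4;  v_1 ≈ (1, 0)


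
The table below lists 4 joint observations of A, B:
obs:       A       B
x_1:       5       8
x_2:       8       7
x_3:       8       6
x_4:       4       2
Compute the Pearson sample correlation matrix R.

Step 1 — column means:
  mean(A) = (5 + 8 + 8 + 4) / 4 = 25/4 = 6.25
  mean(B) = (8 + 7 + 6 + 2) / 4 = 23/4 = 5.75

Step 2 — sample variances and covariances s[i,j] = (1/(n-1)) · Σ_k (x_{k,i} - mean_i) · (x_{k,j} - mean_j), with n-1 = 3:
  s[A,A] = ((-1.25)·(-1.25) + (1.75)·(1.75) + (1.75)·(1.75) + (-2.25)·(-2.25)) / 3 = 12.75/3 = 4.25
  s[A,B] = ((-1.25)·(2.25) + (1.75)·(1.25) + (1.75)·(0.25) + (-2.25)·(-3.75)) / 3 = 8.25/3 = 2.75
  s[B,B] = ((2.25)·(2.25) + (1.25)·(1.25) + (0.25)·(0.25) + (-3.75)·(-3.75)) / 3 = 20.75/3 = 6.9167
  Sample standard deviations s_i = √(s[i,i]):
  s(A) = √(4.25) = 2.0616
  s(B) = √(6.9167) = 2.63

Step 3 — r_{ij} = s_{ij} / (s_i · s_j):
  r[A,A] = 1 (diagonal).
  r[A,B] = 2.75 / (2.0616 · 2.63) = 2.75 / 5.4218 = 0.5072
  r[B,B] = 1 (diagonal).

R is symmetric with unit diagonal. Assembling:

R = [[1, 0.5072],
 [0.5072, 1]]


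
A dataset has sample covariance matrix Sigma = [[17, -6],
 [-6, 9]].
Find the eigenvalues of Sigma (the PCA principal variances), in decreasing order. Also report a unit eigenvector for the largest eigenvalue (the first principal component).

Step 1 — characteristic polynomial of 2×2 Sigma:
  det(Sigma - λI) = λ² - trace · λ + det = 0.
  trace = 17 + 9 = 26, det = 17·9 - (-6)² = 117.
Step 2 — discriminant:
  Δ = trace² - 4·det = 676 - 468 = 208.
Step 3 — eigenvalues:
  λ = (trace ± √Δ)/2 = (26 ± 14.4222)/2,
  λ_1 = 20.2111,  λ_2 = 5.7889.

Step 4 — unit eigenvector for λ_1: solve (Sigma - λ_1 I)v = 0. First row:
  (17 - 20.2111)·v_x + (-6)·v_y = 0, i.e. (-3.2111)·v_x + (-6)·v_y = 0,
  so v ∝ (b, λ_1 - a) = (-6, 3.2111); multiply by -1 so the first entry is positive: u = (6, -3.2111).
  ||u|| = √((6)² + (-3.2111)²) = √(46.3112) ≈ 6.8052,
  v_1 = u/||u|| ≈ (0.8817, -0.4719) (||v_1|| = 1).

λ_1 = 20.2111,  λ_2 = 5.7889;  v_1 ≈ (0.8817, -0.4719)


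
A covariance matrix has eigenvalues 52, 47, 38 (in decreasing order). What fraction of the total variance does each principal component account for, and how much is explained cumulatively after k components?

Step 1 — total variance = trace(Sigma) = Σ λ_i = 52 + 47 + 38 = 137.

Step 2 — fraction explained by component i = λ_i / Σ λ:
  PC1: 52/137 = 0.3796
  PC2: 47/137 = 0.3431
  PC3: 38/137 = 0.2774

Step 3 — cumulative fraction after k components = (λ_1 + ... + λ_k) / Σ λ:
  k = 1: 52/137 = 0.3796
  k = 2: (52 + 47)/137 = 99/137 = 0.7226
  k = 3: (52 + 47 + 38)/137 = 137/137 = 1

Summary (fraction, with percent):

explained: PC1 0.3796 (37.96%), PC2 0.3431 (34.31%), PC3 0.2774 (27.74%);  cumulative: 0.3796, 0.7226, 1


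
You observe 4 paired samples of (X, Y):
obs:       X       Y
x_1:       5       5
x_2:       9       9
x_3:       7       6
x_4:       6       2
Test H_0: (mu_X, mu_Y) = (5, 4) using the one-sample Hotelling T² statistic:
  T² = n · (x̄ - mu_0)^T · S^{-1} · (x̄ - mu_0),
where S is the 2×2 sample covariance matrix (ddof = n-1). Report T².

Step 1 — sample mean vector:
  mean(X) = (5 + 9 + 7 + 6) / 4 = 27/4 = 6.75
  mean(Y) = (5 + 9 + 6 + 2) / 4 = 22/4 = 5.5
  x̄ = (6.75, 5.5),  deviation x̄ - mu_0 = (6.75, 5.5) - (5, 4) = (1.75, 1.5).

Step 2 — sample covariance matrix, S[i,j] = (1/(n-1)) · Σ_k (x_{k,i} - mean_i) · (x_{k,j} - mean_j), divisor n-1 = 3:
  S[X,X] = ((-1.75)·(-1.75) + (2.25)·(2.25) + (0.25)·(0.25) + (-0.75)·(-0.75)) / 3 = 8.75/3 = 2.9167
  S[X,Y] = ((-1.75)·(-0.5) + (2.25)·(3.5) + (0.25)·(0.5) + (-0.75)·(-3.5)) / 3 = 11.5/3 = 3.8333
  S[Y,Y] = ((-0.5)·(-0.5) + (3.5)·(3.5) + (0.5)·(0.5) + (-3.5)·(-3.5)) / 3 = 25/3 = 8.3333
  S = [[2.9167, 3.8333],
 [3.8333, 8.3333]].

Step 3 — invert S. det(S) = 2.9167·8.3333 - (3.8333)² = 9.6111.
  S^{-1} = (1/det) · [[d, -b], [-b, a]] = [[0.8671, -0.3988],
 [-0.3988, 0.3035]].

Step 4 — quadratic form (x̄ - mu_0)^T · S^{-1} · (x̄ - mu_0):
  S^{-1} · (x̄ - mu_0) = (0.9191, -0.2428),
  (x̄ - mu_0)^T · [...] = (1.75)·(0.9191) + (1.5)·(-0.2428) = 1.2442.

Step 5 — scale by n: T² = 4 · 1.2442 = 4.9769.

T² ≈ 4.9769


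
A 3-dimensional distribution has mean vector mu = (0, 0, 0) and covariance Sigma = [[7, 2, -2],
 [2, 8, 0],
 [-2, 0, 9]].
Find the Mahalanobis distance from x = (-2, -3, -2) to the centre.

Step 1 — centre the observation: (x - mu) = (-2, -3, -2).

Step 2 — invert Sigma (cofactor / det for 3×3, or solve directly):
  Sigma^{-1} = [[0.1651, -0.0413, 0.0367],
 [-0.0413, 0.1353, -0.0092],
 [0.0367, -0.0092, 0.1193]].

Step 3 — form the quadratic (x - mu)^T · Sigma^{-1} · (x - mu):
  Sigma^{-1} · (x - mu) = (-0.2798, -0.305, -0.2844).
  (x - mu)^T · [Sigma^{-1} · (x - mu)] = (-2)·(-0.2798) + (-3)·(-0.305) + (-2)·(-0.2844) = 2.0436.

Step 4 — take square root: d = √(2.0436) ≈ 1.4295.

d(x, mu) = √(2.0436) ≈ 1.4295


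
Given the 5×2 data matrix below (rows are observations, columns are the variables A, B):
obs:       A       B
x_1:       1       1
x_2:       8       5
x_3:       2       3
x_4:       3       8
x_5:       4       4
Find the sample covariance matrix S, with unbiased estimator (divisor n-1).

Step 1 — column means:
  mean(A) = (1 + 8 + 2 + 3 + 4) / 5 = 18/5 = 3.6
  mean(B) = (1 + 5 + 3 + 8 + 4) / 5 = 21/5 = 4.2

Step 2 — sample covariance S[i,j] = (1/(n-1)) · Σ_k (x_{k,i} - mean_i) · (x_{k,j} - mean_j), with n-1 = 4.
  S[A,A] = ((-2.6)·(-2.6) + (4.4)·(4.4) + (-1.6)·(-1.6) + (-0.6)·(-0.6) + (0.4)·(0.4)) / 4 = 29.2/4 = 7.3
  S[A,B] = ((-2.6)·(-3.2) + (4.4)·(0.8) + (-1.6)·(-1.2) + (-0.6)·(3.8) + (0.4)·(-0.2)) / 4 = 11.4/4 = 2.85
  S[B,B] = ((-3.2)·(-3.2) + (0.8)·(0.8) + (-1.2)·(-1.2) + (3.8)·(3.8) + (-0.2)·(-0.2)) / 4 = 26.8/4 = 6.7

S is symmetric (S[j,i] = S[i,j]). Assembling:

S = [[7.3, 2.85],
 [2.85, 6.7]]


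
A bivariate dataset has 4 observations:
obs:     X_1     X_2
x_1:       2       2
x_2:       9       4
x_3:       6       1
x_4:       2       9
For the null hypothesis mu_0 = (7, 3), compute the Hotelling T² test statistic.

Step 1 — sample mean vector:
  mean(X_1) = (2 + 9 + 6 + 2) / 4 = 19/4 = 4.75
  mean(X_2) = (2 + 4 + 1 + 9) / 4 = 16/4 = 4
  x̄ = (4.75, 4),  deviation x̄ - mu_0 = (4.75, 4) - (7, 3) = (-2.25, 1).

Step 2 — sample covariance matrix, S[i,j] = (1/(n-1)) · Σ_k (x_{k,i} - mean_i) · (x_{k,j} - mean_j), divisor n-1 = 3:
  S[X_1,X_1] = ((-2.75)·(-2.75) + (4.25)·(4.25) + (1.25)·(1.25) + (-2.75)·(-2.75)) / 3 = 34.75/3 = 11.5833
  S[X_1,X_2] = ((-2.75)·(-2) + (4.25)·(0) + (1.25)·(-3) + (-2.75)·(5)) / 3 = -12/3 = -4
  S[X_2,X_2] = ((-2)·(-2) + (0)·(0) + (-3)·(-3) + (5)·(5)) / 3 = 38/3 = 12.6667
  S = [[11.5833, -4],
 [-4, 12.6667]].

Step 3 — invert S. det(S) = 11.5833·12.6667 - (-4)² = 130.7222.
  S^{-1} = (1/det) · [[d, -b], [-b, a]] = [[0.0969, 0.0306],
 [0.0306, 0.0886]].

Step 4 — quadratic form (x̄ - mu_0)^T · S^{-1} · (x̄ - mu_0):
  S^{-1} · (x̄ - mu_0) = (-0.1874, 0.0198),
  (x̄ - mu_0)^T · [...] = (-2.25)·(-0.1874) + (1)·(0.0198) = 0.4415.

Step 5 — scale by n: T² = 4 · 0.4415 = 1.7658.

T² ≈ 1.7658


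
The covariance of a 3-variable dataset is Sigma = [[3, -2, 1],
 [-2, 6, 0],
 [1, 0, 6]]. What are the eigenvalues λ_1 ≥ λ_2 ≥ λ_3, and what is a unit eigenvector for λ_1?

Step 1 — characteristic polynomial p(λ) = det(λI - Sigma) = λ³ - tr·λ² + c_1·λ - det, where tr = trace, c_1 = sum of the principal 2×2 minors, det = det(Sigma):
  tr = 3 + 6 + 6 = 15,
  c_1 = (3·6 - (-2)²) + (3·6 - (1)²) + (6·6 - (0)²) = 14 + 17 + 36 = 67,
  det = 3·(6·6 - (0)²) - (-2)·((-2)·6 - (0)·(1)) + (1)·((-2)·(0) - 6·(1)) = 3·(36) - (-2)·(-12) + (1)·(-6) = 78.
  So p(λ) = λ³ - 15λ² + 67λ - 78.
Step 2 — look for an integer root (rational root theorem: any rational root is an integer divisor of 78). Testing λ = 6:
  p(6) = 216 - 540 + 402 - 78 = 0  ✓
  Dividing out (λ - 6): p(λ) = (λ - 6)(λ² - 9λ + 13).
Step 3 — remaining eigenvalues from the quadratic λ² - 9λ + 13 = 0:
  Δ = 9² - 4·13 = 81 - 52 = 29,  λ = (9 ± √29)/2 = (9 ± 5.3852)/2 ≈ 7.1926 or 1.8074.
  Sorted: λ_1 = 7.1926,  λ_2 = 6,  λ_3 = 1.8074  (check: sum = 15 = tr ✓).

Step 4 — unit eigenvector for λ_1 ≈ 7.1926: v spans the null space of (Sigma - λ_1 I), whose rows are
  r_1 = (-4.1926, -2, 1),  r_2 = (-2, -1.1926, 0),  r_3 = (1, 0, -1.1926).
  v is orthogonal to every row, so take v ∝ r_1 × r_2 = ((-2)·(0) - (1)·(-1.1926), (1)·(-2) - (-4.1926)·(0), (-4.1926)·(-1.1926) - (-2)·(-2)) ≈ (1.1926, -2, 1).
  Let u = (1.1926, -2, 1).
  ||u|| = √((1.1926)² + (-2)² + (1)²) = √(6.4223) ≈ 2.5342,  v_1 = u/||u|| ≈ (0.4706, -0.7892, 0.3946) (||v_1|| = 1).

λ_1 = 7.1926,  λ_2 = 6,  λ_3 = 1.8074;  v_1 ≈ (0.4706, -0.7892, 0.3946)


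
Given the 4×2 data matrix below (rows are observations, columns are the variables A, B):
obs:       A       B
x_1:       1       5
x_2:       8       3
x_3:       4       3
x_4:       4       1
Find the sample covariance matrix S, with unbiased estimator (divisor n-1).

Step 1 — column means:
  mean(A) = (1 + 8 + 4 + 4) / 4 = 17/4 = 4.25
  mean(B) = (5 + 3 + 3 + 1) / 4 = 12/4 = 3

Step 2 — sample covariance S[i,j] = (1/(n-1)) · Σ_k (x_{k,i} - mean_i) · (x_{k,j} - mean_j), with n-1 = 3.
  S[A,A] = ((-3.25)·(-3.25) + (3.75)·(3.75) + (-0.25)·(-0.25) + (-0.25)·(-0.25)) / 3 = 24.75/3 = 8.25
  S[A,B] = ((-3.25)·(2) + (3.75)·(0) + (-0.25)·(0) + (-0.25)·(-2)) / 3 = -6/3 = -2
  S[B,B] = ((2)·(2) + (0)·(0) + (0)·(0) + (-2)·(-2)) / 3 = 8/3 = 2.6667

S is symmetric (S[j,i] = S[i,j]). Assembling:

S = [[8.25, -2],
 [-2, 2.6667]]


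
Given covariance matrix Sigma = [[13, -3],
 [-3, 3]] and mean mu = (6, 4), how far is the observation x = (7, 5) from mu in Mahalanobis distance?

Step 1 — centre the observation: (x - mu) = (1, 1).

Step 2 — invert Sigma. det(Sigma) = 13·3 - (-3)² = 30.
  Sigma^{-1} = (1/det) · [[d, -b], [-b, a]] = [[0.1, 0.1],
 [0.1, 0.4333]].

Step 3 — form the quadratic (x - mu)^T · Sigma^{-1} · (x - mu):
  Sigma^{-1} · (x - mu) = (0.2, 0.5333).
  (x - mu)^T · [Sigma^{-1} · (x - mu)] = (1)·(0.2) + (1)·(0.5333) = 0.7333.

Step 4 — take square root: d = √(0.7333) ≈ 0.8563.

d(x, mu) = √(0.7333) ≈ 0.8563


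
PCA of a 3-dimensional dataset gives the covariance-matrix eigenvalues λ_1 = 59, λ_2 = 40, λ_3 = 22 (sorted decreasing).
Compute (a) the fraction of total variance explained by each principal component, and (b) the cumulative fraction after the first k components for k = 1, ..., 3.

Step 1 — total variance = trace(Sigma) = Σ λ_i = 59 + 40 + 22 = 121.

Step 2 — fraction explained by component i = λ_i / Σ λ:
  PC1: 59/121 = 0.4876
  PC2: 40/121 = 0.3306
  PC3: 22/121 = 0.1818

Step 3 — cumulative fraction after k components = (λ_1 + ... + λ_k) / Σ λ:
  k = 1: 59/121 = 0.4876
  k = 2: (59 + 40)/121 = 99/121 = 0.8182
  k = 3: (59 + 40 + 22)/121 = 121/121 = 1

Summary (fraction, with percent):

explained: PC1 0.4876 (48.76%), PC2 0.3306 (33.06%), PC3 0.1818 (18.18%);  cumulative: 0.4876, 0.8182, 1


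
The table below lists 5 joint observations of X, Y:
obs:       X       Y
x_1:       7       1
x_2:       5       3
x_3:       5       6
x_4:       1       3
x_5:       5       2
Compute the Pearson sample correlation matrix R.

Step 1 — column means:
  mean(X) = (7 + 5 + 5 + 1 + 5) / 5 = 23/5 = 4.6
  mean(Y) = (1 + 3 + 6 + 3 + 2) / 5 = 15/5 = 3

Step 2 — sample variances and covariances s[i,j] = (1/(n-1)) · Σ_k (x_{k,i} - mean_i) · (x_{k,j} - mean_j), with n-1 = 4:
  s[X,X] = ((2.4)·(2.4) + (0.4)·(0.4) + (0.4)·(0.4) + (-3.6)·(-3.6) + (0.4)·(0.4)) / 4 = 19.2/4 = 4.8
  s[X,Y] = ((2.4)·(-2) + (0.4)·(0) + (0.4)·(3) + (-3.6)·(0) + (0.4)·(-1)) / 4 = -4/4 = -1
  s[Y,Y] = ((-2)·(-2) + (0)·(0) + (3)·(3) + (0)·(0) + (-1)·(-1)) / 4 = 14/4 = 3.5
  Sample standard deviations s_i = √(s[i,i]):
  s(X) = √(4.8) = 2.1909
  s(Y) = √(3.5) = 1.8708

Step 3 — r_{ij} = s_{ij} / (s_i · s_j):
  r[X,X] = 1 (diagonal).
  r[X,Y] = -1 / (2.1909 · 1.8708) = -1 / 4.0988 = -0.244
  r[Y,Y] = 1 (diagonal).

R is symmetric with unit diagonal. Assembling:

R = [[1, -0.244],
 [-0.244, 1]]


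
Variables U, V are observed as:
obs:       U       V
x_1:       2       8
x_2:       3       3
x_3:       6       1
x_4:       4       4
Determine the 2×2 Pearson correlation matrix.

Step 1 — column means:
  mean(U) = (2 + 3 + 6 + 4) / 4 = 15/4 = 3.75
  mean(V) = (8 + 3 + 1 + 4) / 4 = 16/4 = 4

Step 2 — sample variances and covariances s[i,j] = (1/(n-1)) · Σ_k (x_{k,i} - mean_i) · (x_{k,j} - mean_j), with n-1 = 3:
  s[U,U] = ((-1.75)·(-1.75) + (-0.75)·(-0.75) + (2.25)·(2.25) + (0.25)·(0.25)) / 3 = 8.75/3 = 2.9167
  s[U,V] = ((-1.75)·(4) + (-0.75)·(-1) + (2.25)·(-3) + (0.25)·(0)) / 3 = -13/3 = -4.3333
  s[V,V] = ((4)·(4) + (-1)·(-1) + (-3)·(-3) + (0)·(0)) / 3 = 26/3 = 8.6667
  Sample standard deviations s_i = √(s[i,i]):
  s(U) = √(2.9167) = 1.7078
  s(V) = √(8.6667) = 2.9439

Step 3 — r_{ij} = s_{ij} / (s_i · s_j):
  r[U,U] = 1 (diagonal).
  r[U,V] = -4.3333 / (1.7078 · 2.9439) = -4.3333 / 5.0277 = -0.8619
  r[V,V] = 1 (diagonal).

R is symmetric with unit diagonal. Assembling:

R = [[1, -0.8619],
 [-0.8619, 1]]


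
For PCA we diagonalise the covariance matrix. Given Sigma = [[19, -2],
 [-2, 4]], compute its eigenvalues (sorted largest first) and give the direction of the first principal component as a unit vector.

Step 1 — characteristic polynomial of 2×2 Sigma:
  det(Sigma - λI) = λ² - trace · λ + det = 0.
  trace = 19 + 4 = 23, det = 19·4 - (-2)² = 72.
Step 2 — discriminant:
  Δ = trace² - 4·det = 529 - 288 = 241.
Step 3 — eigenvalues:
  λ = (trace ± √Δ)/2 = (23 ± 15.5242)/2,
  λ_1 = 19.2621,  λ_2 = 3.7379.

Step 4 — unit eigenvector for λ_1: solve (Sigma - λ_1 I)v = 0. First row:
  (19 - 19.2621)·v_x + (-2)·v_y = 0, i.e. (-0.2621)·v_x + (-2)·v_y = 0,
  so v ∝ (b, λ_1 - a) = (-2, 0.2621); multiply by -1 so the first entry is positive: u = (2, -0.2621).
  ||u|| = √((2)² + (-0.2621)²) = √(4.0687) ≈ 2.0171,
  v_1 = u/||u|| ≈ (0.9915, -0.1299) (||v_1|| = 1).

λ_1 = 19.2621,  λ_2 = 3.7379;  v_1 ≈ (0.9915, -0.1299)


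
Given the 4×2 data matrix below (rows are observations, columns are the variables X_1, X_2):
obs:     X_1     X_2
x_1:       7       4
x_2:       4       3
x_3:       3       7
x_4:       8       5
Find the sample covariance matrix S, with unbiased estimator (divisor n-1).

Step 1 — column means:
  mean(X_1) = (7 + 4 + 3 + 8) / 4 = 22/4 = 5.5
  mean(X_2) = (4 + 3 + 7 + 5) / 4 = 19/4 = 4.75

Step 2 — sample covariance S[i,j] = (1/(n-1)) · Σ_k (x_{k,i} - mean_i) · (x_{k,j} - mean_j), with n-1 = 3.
  S[X_1,X_1] = ((1.5)·(1.5) + (-1.5)·(-1.5) + (-2.5)·(-2.5) + (2.5)·(2.5)) / 3 = 17/3 = 5.6667
  S[X_1,X_2] = ((1.5)·(-0.75) + (-1.5)·(-1.75) + (-2.5)·(2.25) + (2.5)·(0.25)) / 3 = -3.5/3 = -1.1667
  S[X_2,X_2] = ((-0.75)·(-0.75) + (-1.75)·(-1.75) + (2.25)·(2.25) + (0.25)·(0.25)) / 3 = 8.75/3 = 2.9167

S is symmetric (S[j,i] = S[i,j]). Assembling:

S = [[5.6667, -1.1667],
 [-1.1667, 2.9167]]
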